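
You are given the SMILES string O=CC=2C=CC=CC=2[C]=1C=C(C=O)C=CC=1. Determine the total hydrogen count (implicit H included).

10

Walk through each heavy atom and fill implicit hydrogens from standard valence (C 4, N 3, O 2, S 2, halogen 1):
  atom 1: O, bond orders sum to 2 (valence 2) → 0 H
  atom 2: C, bond orders sum to 3 (valence 4) → 1 H
  atom 3: C, bond orders sum to 4 (valence 4) → 0 H
  atom 4: C, bond orders sum to 3 (valence 4) → 1 H
  atom 5: C, bond orders sum to 3 (valence 4) → 1 H
  atom 6: C, bond orders sum to 3 (valence 4) → 1 H
  atom 7: C, bond orders sum to 3 (valence 4) → 1 H
  atom 8: C, bond orders sum to 4 (valence 4) → 0 H
  atom 9: C with explicit H count 0
  atom 10: C, bond orders sum to 3 (valence 4) → 1 H
  atom 11: C, bond orders sum to 4 (valence 4) → 0 H
  atom 12: C, bond orders sum to 3 (valence 4) → 1 H
  atom 13: O, bond orders sum to 2 (valence 2) → 0 H
  atom 14: C, bond orders sum to 3 (valence 4) → 1 H
  atom 15: C, bond orders sum to 3 (valence 4) → 1 H
  atom 16: C, bond orders sum to 3 (valence 4) → 1 H
Total hydrogens: 10.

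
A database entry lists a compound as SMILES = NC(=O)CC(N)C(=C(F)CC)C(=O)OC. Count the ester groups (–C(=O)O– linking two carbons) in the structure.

1

The ester motif appears at heavy-atom position 12 in the SMILES.
Other groups present: 1 alkene, 1 amide, 1 primary amine.
Ester count: 1.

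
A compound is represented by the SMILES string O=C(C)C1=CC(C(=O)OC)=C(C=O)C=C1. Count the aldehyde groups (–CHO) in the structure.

The aldehyde motif appears at heavy-atom position 12 in the SMILES.
Other groups present: 1 ester, 1 ketone.
Aldehyde count: 1.

1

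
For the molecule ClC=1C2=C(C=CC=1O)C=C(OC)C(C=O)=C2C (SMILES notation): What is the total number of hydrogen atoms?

11

Walk through each heavy atom and fill implicit hydrogens from standard valence (C 4, N 3, O 2, S 2, halogen 1):
  atom 1: Cl (halogen, monovalent) → 0 H
  atom 2: C, bond orders sum to 4 (valence 4) → 0 H
  atom 3: C, bond orders sum to 4 (valence 4) → 0 H
  atom 4: C, bond orders sum to 4 (valence 4) → 0 H
  atom 5: C, bond orders sum to 3 (valence 4) → 1 H
  atom 6: C, bond orders sum to 3 (valence 4) → 1 H
  atom 7: C, bond orders sum to 4 (valence 4) → 0 H
  atom 8: O, bond orders sum to 1 (valence 2) → 1 H
  atom 9: C, bond orders sum to 3 (valence 4) → 1 H
  atom 10: C, bond orders sum to 4 (valence 4) → 0 H
  atom 11: O, bond orders sum to 2 (valence 2) → 0 H
  atom 12: C, bond orders sum to 1 (valence 4) → 3 H
  atom 13: C, bond orders sum to 4 (valence 4) → 0 H
  atom 14: C, bond orders sum to 3 (valence 4) → 1 H
  atom 15: O, bond orders sum to 2 (valence 2) → 0 H
  atom 16: C, bond orders sum to 4 (valence 4) → 0 H
  atom 17: C, bond orders sum to 1 (valence 4) → 3 H
Total hydrogens: 11.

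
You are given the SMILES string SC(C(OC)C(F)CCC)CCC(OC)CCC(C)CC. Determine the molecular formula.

Walk through each heavy atom and fill implicit hydrogens from standard valence (C 4, N 3, O 2, S 2, halogen 1):
  atom 1: S, bond orders sum to 1 (valence 2) → 1 H
  atom 2: C, bond orders sum to 3 (valence 4) → 1 H
  atom 3: C, bond orders sum to 3 (valence 4) → 1 H
  atom 4: O, bond orders sum to 2 (valence 2) → 0 H
  atom 5: C, bond orders sum to 1 (valence 4) → 3 H
  atom 6: C, bond orders sum to 3 (valence 4) → 1 H
  atom 7: F (halogen, monovalent) → 0 H
  atom 8: C, bond orders sum to 2 (valence 4) → 2 H
  atom 9: C, bond orders sum to 2 (valence 4) → 2 H
  atom 10: C, bond orders sum to 1 (valence 4) → 3 H
  atom 11: C, bond orders sum to 2 (valence 4) → 2 H
  atom 12: C, bond orders sum to 2 (valence 4) → 2 H
  atom 13: C, bond orders sum to 3 (valence 4) → 1 H
  atom 14: O, bond orders sum to 2 (valence 2) → 0 H
  atom 15: C, bond orders sum to 1 (valence 4) → 3 H
  atom 16: C, bond orders sum to 2 (valence 4) → 2 H
  atom 17: C, bond orders sum to 2 (valence 4) → 2 H
  atom 18: C, bond orders sum to 3 (valence 4) → 1 H
  atom 19: C, bond orders sum to 1 (valence 4) → 3 H
  atom 20: C, bond orders sum to 2 (valence 4) → 2 H
  atom 21: C, bond orders sum to 1 (valence 4) → 3 H
Totals → C:17, H:35, F:1, O:2, S:1.
In Hill order: C17H35FO2S.

C17H35FO2S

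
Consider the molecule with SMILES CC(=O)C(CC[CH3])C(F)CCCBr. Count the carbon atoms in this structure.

10

Count every carbon token in the SMILES (each C, including those in ring-closure positions and inside branches).
Carbon count: 10.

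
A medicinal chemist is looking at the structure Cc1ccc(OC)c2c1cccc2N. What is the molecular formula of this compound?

C12H13NO

Walk through each heavy atom and fill implicit hydrogens from standard valence (C 4, N 3, O 2, S 2, halogen 1); for lowercase aromatic atoms, an aromatic c carries 1 H when it has two neighbours and 0 H with three, and aromatic n carries 0 H:
  atom 1: C, bond orders sum to 1 (valence 4) → 3 H
  atom 2: aromatic c, 3 neighbours → 0 H
  atom 3: aromatic c, 2 neighbours → 1 H
  atom 4: aromatic c, 2 neighbours → 1 H
  atom 5: aromatic c, 3 neighbours → 0 H
  atom 6: O, bond orders sum to 2 (valence 2) → 0 H
  atom 7: C, bond orders sum to 1 (valence 4) → 3 H
  atom 8: aromatic c, 3 neighbours → 0 H
  atom 9: aromatic c, 3 neighbours → 0 H
  atom 10: aromatic c, 2 neighbours → 1 H
  atom 11: aromatic c, 2 neighbours → 1 H
  atom 12: aromatic c, 2 neighbours → 1 H
  atom 13: aromatic c, 3 neighbours → 0 H
  atom 14: N, bond orders sum to 1 (valence 3) → 2 H
Totals → C:12, H:13, N:1, O:1.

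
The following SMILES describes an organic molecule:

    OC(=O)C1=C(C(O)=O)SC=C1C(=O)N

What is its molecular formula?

Walk through each heavy atom and fill implicit hydrogens from standard valence (C 4, N 3, O 2, S 2, halogen 1):
  atom 1: O, bond orders sum to 1 (valence 2) → 1 H
  atom 2: C, bond orders sum to 4 (valence 4) → 0 H
  atom 3: O, bond orders sum to 2 (valence 2) → 0 H
  atom 4: C, bond orders sum to 4 (valence 4) → 0 H
  atom 5: C, bond orders sum to 4 (valence 4) → 0 H
  atom 6: C, bond orders sum to 4 (valence 4) → 0 H
  atom 7: O, bond orders sum to 1 (valence 2) → 1 H
  atom 8: O, bond orders sum to 2 (valence 2) → 0 H
  atom 9: S, bond orders sum to 2 (valence 2) → 0 H
  atom 10: C, bond orders sum to 3 (valence 4) → 1 H
  atom 11: C, bond orders sum to 4 (valence 4) → 0 H
  atom 12: C, bond orders sum to 4 (valence 4) → 0 H
  atom 13: O, bond orders sum to 2 (valence 2) → 0 H
  atom 14: N, bond orders sum to 1 (valence 3) → 2 H
Totals → C:7, H:5, N:1, O:5, S:1.

C7H5NO5S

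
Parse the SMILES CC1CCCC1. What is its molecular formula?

C6H12

Walk through each heavy atom and fill implicit hydrogens from standard valence (C 4, N 3, O 2, S 2, halogen 1):
  atom 1: C, bond orders sum to 1 (valence 4) → 3 H
  atom 2: C, bond orders sum to 3 (valence 4) → 1 H
  atom 3: C, bond orders sum to 2 (valence 4) → 2 H
  atom 4: C, bond orders sum to 2 (valence 4) → 2 H
  atom 5: C, bond orders sum to 2 (valence 4) → 2 H
  atom 6: C, bond orders sum to 2 (valence 4) → 2 H
Totals → C:6, H:12.
In Hill order: C6H12.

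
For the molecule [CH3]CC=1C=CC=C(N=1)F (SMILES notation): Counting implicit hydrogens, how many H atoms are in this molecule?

8

Walk through each heavy atom and fill implicit hydrogens from standard valence (C 4, N 3, O 2, S 2, halogen 1):
  atom 1: C with explicit H count 3
  atom 2: C, bond orders sum to 2 (valence 4) → 2 H
  atom 3: C, bond orders sum to 4 (valence 4) → 0 H
  atom 4: C, bond orders sum to 3 (valence 4) → 1 H
  atom 5: C, bond orders sum to 3 (valence 4) → 1 H
  atom 6: C, bond orders sum to 3 (valence 4) → 1 H
  atom 7: C, bond orders sum to 4 (valence 4) → 0 H
  atom 8: N, bond orders sum to 3 (valence 3) → 0 H
  atom 9: F (halogen, monovalent) → 0 H
Total hydrogens: 8.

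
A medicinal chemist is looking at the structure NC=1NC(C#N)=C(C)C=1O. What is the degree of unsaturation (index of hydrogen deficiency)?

Molecular formula: C6H7N3O.
DoU = (2C + 2 + N − H − X) / 2, where X is the halogen count and O/S are ignored.
    = (2·6 + 2 + 3 − 7 − 0) / 2 = 10 / 2 = 5.

5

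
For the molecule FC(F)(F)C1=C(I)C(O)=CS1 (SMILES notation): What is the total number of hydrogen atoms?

2

Walk through each heavy atom and fill implicit hydrogens from standard valence (C 4, N 3, O 2, S 2, halogen 1):
  atom 1: F (halogen, monovalent) → 0 H
  atom 2: C, bond orders sum to 4 (valence 4) → 0 H
  atom 3: F (halogen, monovalent) → 0 H
  atom 4: F (halogen, monovalent) → 0 H
  atom 5: C, bond orders sum to 4 (valence 4) → 0 H
  atom 6: C, bond orders sum to 4 (valence 4) → 0 H
  atom 7: I (halogen, monovalent) → 0 H
  atom 8: C, bond orders sum to 4 (valence 4) → 0 H
  atom 9: O, bond orders sum to 1 (valence 2) → 1 H
  atom 10: C, bond orders sum to 3 (valence 4) → 1 H
  atom 11: S, bond orders sum to 2 (valence 2) → 0 H
Total hydrogens: 2.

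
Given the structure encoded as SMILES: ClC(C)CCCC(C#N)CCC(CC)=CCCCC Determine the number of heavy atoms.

19

Every atom symbol written in the SMILES (organic subset) is one heavy atom; implicit H are not written.
Heavy atoms by element → C:17, Cl:1, N:1.
Total: 19.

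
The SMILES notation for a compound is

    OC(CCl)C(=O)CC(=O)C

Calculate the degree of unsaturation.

Molecular formula: C6H9ClO3.
DoU = (2C + 2 + N − H − X) / 2, where X is the halogen count and O/S are ignored.
    = (2·6 + 2 + 0 − 9 − 1) / 2 = 4 / 2 = 2.

2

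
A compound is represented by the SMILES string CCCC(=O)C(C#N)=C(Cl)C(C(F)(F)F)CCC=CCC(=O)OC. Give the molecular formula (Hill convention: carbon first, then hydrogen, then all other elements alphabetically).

C16H19ClF3NO3

Walk through each heavy atom and fill implicit hydrogens from standard valence (C 4, N 3, O 2, S 2, halogen 1):
  atom 1: C, bond orders sum to 1 (valence 4) → 3 H
  atom 2: C, bond orders sum to 2 (valence 4) → 2 H
  atom 3: C, bond orders sum to 2 (valence 4) → 2 H
  atom 4: C, bond orders sum to 4 (valence 4) → 0 H
  atom 5: O, bond orders sum to 2 (valence 2) → 0 H
  atom 6: C, bond orders sum to 4 (valence 4) → 0 H
  atom 7: C, bond orders sum to 4 (valence 4) → 0 H
  atom 8: N, bond orders sum to 3 (valence 3) → 0 H
  atom 9: C, bond orders sum to 4 (valence 4) → 0 H
  atom 10: Cl (halogen, monovalent) → 0 H
  atom 11: C, bond orders sum to 3 (valence 4) → 1 H
  atom 12: C, bond orders sum to 4 (valence 4) → 0 H
  atom 13: F (halogen, monovalent) → 0 H
  atom 14: F (halogen, monovalent) → 0 H
  atom 15: F (halogen, monovalent) → 0 H
  atom 16: C, bond orders sum to 2 (valence 4) → 2 H
  atom 17: C, bond orders sum to 2 (valence 4) → 2 H
  atom 18: C, bond orders sum to 3 (valence 4) → 1 H
  atom 19: C, bond orders sum to 3 (valence 4) → 1 H
  atom 20: C, bond orders sum to 2 (valence 4) → 2 H
  atom 21: C, bond orders sum to 4 (valence 4) → 0 H
  atom 22: O, bond orders sum to 2 (valence 2) → 0 H
  atom 23: O, bond orders sum to 2 (valence 2) → 0 H
  atom 24: C, bond orders sum to 1 (valence 4) → 3 H
Totals → C:16, H:19, Cl:1, F:3, N:1, O:3.
In Hill order: C16H19ClF3NO3.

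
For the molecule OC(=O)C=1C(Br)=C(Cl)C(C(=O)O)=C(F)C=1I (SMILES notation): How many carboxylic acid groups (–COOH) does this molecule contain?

The carboxylic acid motif appears at heavy-atom positions 2, 10 in the SMILES.
Carboxylic acid count: 2.

2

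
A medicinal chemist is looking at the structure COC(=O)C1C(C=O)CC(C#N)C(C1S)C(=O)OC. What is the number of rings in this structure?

In SMILES, each pair of matching ring-closure digits denotes one ring-closing bond; the number of such bonds equals the number of independent rings.
Ring-closure bonds here: 1.

1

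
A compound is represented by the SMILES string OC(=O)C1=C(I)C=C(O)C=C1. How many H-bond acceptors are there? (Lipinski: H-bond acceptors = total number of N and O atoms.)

N atoms: 0; O atoms: 3.
Lipinski HBA = 0 + 3 = 3.

3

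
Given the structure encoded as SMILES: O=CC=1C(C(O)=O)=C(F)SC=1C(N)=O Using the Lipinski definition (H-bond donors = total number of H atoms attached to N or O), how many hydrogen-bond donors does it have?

Donors: find every N or O and count the H atoms it carries.
  atom 1 (O): bond orders sum to 2 → 0 H
  atom 6 (O): bond orders sum to 1 → 1 H
  atom 7 (O): bond orders sum to 2 → 0 H
  atom 13 (N): bond orders sum to 1 → 2 H
  atom 14 (O): bond orders sum to 2 → 0 H
Lipinski HBD = 3.

3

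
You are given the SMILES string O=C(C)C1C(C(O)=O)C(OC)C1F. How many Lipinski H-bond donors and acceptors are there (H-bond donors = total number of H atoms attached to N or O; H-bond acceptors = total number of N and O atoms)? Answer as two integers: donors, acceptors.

Donors: find every N or O and count the H atoms it carries.
  atom 1 (O): bond orders sum to 2 → 0 H
  atom 7 (O): bond orders sum to 1 → 1 H
  atom 8 (O): bond orders sum to 2 → 0 H
  atom 10 (O): bond orders sum to 2 → 0 H
Lipinski HBD = 1.
Acceptors: N atoms = 0, O atoms = 4 → HBA = 4.

1, 4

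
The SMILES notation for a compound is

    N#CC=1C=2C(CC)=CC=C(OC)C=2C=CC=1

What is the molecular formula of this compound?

Walk through each heavy atom and fill implicit hydrogens from standard valence (C 4, N 3, O 2, S 2, halogen 1):
  atom 1: N, bond orders sum to 3 (valence 3) → 0 H
  atom 2: C, bond orders sum to 4 (valence 4) → 0 H
  atom 3: C, bond orders sum to 4 (valence 4) → 0 H
  atom 4: C, bond orders sum to 4 (valence 4) → 0 H
  atom 5: C, bond orders sum to 4 (valence 4) → 0 H
  atom 6: C, bond orders sum to 2 (valence 4) → 2 H
  atom 7: C, bond orders sum to 1 (valence 4) → 3 H
  atom 8: C, bond orders sum to 3 (valence 4) → 1 H
  atom 9: C, bond orders sum to 3 (valence 4) → 1 H
  atom 10: C, bond orders sum to 4 (valence 4) → 0 H
  atom 11: O, bond orders sum to 2 (valence 2) → 0 H
  atom 12: C, bond orders sum to 1 (valence 4) → 3 H
  atom 13: C, bond orders sum to 4 (valence 4) → 0 H
  atom 14: C, bond orders sum to 3 (valence 4) → 1 H
  atom 15: C, bond orders sum to 3 (valence 4) → 1 H
  atom 16: C, bond orders sum to 3 (valence 4) → 1 H
Totals → C:14, H:13, N:1, O:1.

C14H13NO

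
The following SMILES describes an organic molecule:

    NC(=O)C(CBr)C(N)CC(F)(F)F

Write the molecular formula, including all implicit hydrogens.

C6H10BrF3N2O

Walk through each heavy atom and fill implicit hydrogens from standard valence (C 4, N 3, O 2, S 2, halogen 1):
  atom 1: N, bond orders sum to 1 (valence 3) → 2 H
  atom 2: C, bond orders sum to 4 (valence 4) → 0 H
  atom 3: O, bond orders sum to 2 (valence 2) → 0 H
  atom 4: C, bond orders sum to 3 (valence 4) → 1 H
  atom 5: C, bond orders sum to 2 (valence 4) → 2 H
  atom 6: Br (halogen, monovalent) → 0 H
  atom 7: C, bond orders sum to 3 (valence 4) → 1 H
  atom 8: N, bond orders sum to 1 (valence 3) → 2 H
  atom 9: C, bond orders sum to 2 (valence 4) → 2 H
  atom 10: C, bond orders sum to 4 (valence 4) → 0 H
  atom 11: F (halogen, monovalent) → 0 H
  atom 12: F (halogen, monovalent) → 0 H
  atom 13: F (halogen, monovalent) → 0 H
Totals → C:6, H:10, Br:1, F:3, N:2, O:1.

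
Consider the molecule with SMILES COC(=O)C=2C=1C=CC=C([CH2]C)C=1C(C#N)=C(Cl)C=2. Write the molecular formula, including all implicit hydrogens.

Walk through each heavy atom and fill implicit hydrogens from standard valence (C 4, N 3, O 2, S 2, halogen 1):
  atom 1: C, bond orders sum to 1 (valence 4) → 3 H
  atom 2: O, bond orders sum to 2 (valence 2) → 0 H
  atom 3: C, bond orders sum to 4 (valence 4) → 0 H
  atom 4: O, bond orders sum to 2 (valence 2) → 0 H
  atom 5: C, bond orders sum to 4 (valence 4) → 0 H
  atom 6: C, bond orders sum to 4 (valence 4) → 0 H
  atom 7: C, bond orders sum to 3 (valence 4) → 1 H
  atom 8: C, bond orders sum to 3 (valence 4) → 1 H
  atom 9: C, bond orders sum to 3 (valence 4) → 1 H
  atom 10: C, bond orders sum to 4 (valence 4) → 0 H
  atom 11: C with explicit H count 2
  atom 12: C, bond orders sum to 1 (valence 4) → 3 H
  atom 13: C, bond orders sum to 4 (valence 4) → 0 H
  atom 14: C, bond orders sum to 4 (valence 4) → 0 H
  atom 15: C, bond orders sum to 4 (valence 4) → 0 H
  atom 16: N, bond orders sum to 3 (valence 3) → 0 H
  atom 17: C, bond orders sum to 4 (valence 4) → 0 H
  atom 18: Cl (halogen, monovalent) → 0 H
  atom 19: C, bond orders sum to 3 (valence 4) → 1 H
Totals → C:15, H:12, Cl:1, N:1, O:2.
In Hill order: C15H12ClNO2.

C15H12ClNO2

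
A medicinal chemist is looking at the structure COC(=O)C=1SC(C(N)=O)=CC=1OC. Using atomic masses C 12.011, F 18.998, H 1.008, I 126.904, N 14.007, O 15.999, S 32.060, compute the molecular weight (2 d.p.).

First, the molecular formula is C8H9NO4S (counting implicit H from valence).
  C: 8 × 12.011 = 96.088
  H: 9 × 1.008 = 9.072
  N: 1 × 14.007 = 14.007
  O: 4 × 15.999 = 63.996
  S: 1 × 32.060 = 32.060
Sum: 8×12.011 + 9×1.008 + 1×14.007 + 4×15.999 + 1×32.060 = 215.223 → 215.22 g/mol.

215.22 g/mol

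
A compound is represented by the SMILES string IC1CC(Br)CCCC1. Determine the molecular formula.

Walk through each heavy atom and fill implicit hydrogens from standard valence (C 4, N 3, O 2, S 2, halogen 1):
  atom 1: I (halogen, monovalent) → 0 H
  atom 2: C, bond orders sum to 3 (valence 4) → 1 H
  atom 3: C, bond orders sum to 2 (valence 4) → 2 H
  atom 4: C, bond orders sum to 3 (valence 4) → 1 H
  atom 5: Br (halogen, monovalent) → 0 H
  atom 6: C, bond orders sum to 2 (valence 4) → 2 H
  atom 7: C, bond orders sum to 2 (valence 4) → 2 H
  atom 8: C, bond orders sum to 2 (valence 4) → 2 H
  atom 9: C, bond orders sum to 2 (valence 4) → 2 H
Totals → C:7, H:12, Br:1, I:1.

C7H12BrI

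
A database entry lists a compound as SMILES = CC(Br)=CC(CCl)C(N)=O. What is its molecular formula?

Walk through each heavy atom and fill implicit hydrogens from standard valence (C 4, N 3, O 2, S 2, halogen 1):
  atom 1: C, bond orders sum to 1 (valence 4) → 3 H
  atom 2: C, bond orders sum to 4 (valence 4) → 0 H
  atom 3: Br (halogen, monovalent) → 0 H
  atom 4: C, bond orders sum to 3 (valence 4) → 1 H
  atom 5: C, bond orders sum to 3 (valence 4) → 1 H
  atom 6: C, bond orders sum to 2 (valence 4) → 2 H
  atom 7: Cl (halogen, monovalent) → 0 H
  atom 8: C, bond orders sum to 4 (valence 4) → 0 H
  atom 9: N, bond orders sum to 1 (valence 3) → 2 H
  atom 10: O, bond orders sum to 2 (valence 2) → 0 H
Totals → C:6, H:9, Br:1, Cl:1, N:1, O:1.

C6H9BrClNO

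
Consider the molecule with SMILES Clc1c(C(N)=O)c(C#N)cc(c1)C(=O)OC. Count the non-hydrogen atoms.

Every atom symbol written in the SMILES (organic subset) is one heavy atom; implicit H are not written.
Heavy atoms by element → C:10, Cl:1, N:2, O:3.
Total: 16.

16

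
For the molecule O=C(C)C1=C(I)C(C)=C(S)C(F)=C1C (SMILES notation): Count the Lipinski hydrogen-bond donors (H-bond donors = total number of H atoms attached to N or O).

0

Donors: find every N or O and count the H atoms it carries.
  atom 1 (O): bond orders sum to 2 → 0 H
Lipinski HBD = 0.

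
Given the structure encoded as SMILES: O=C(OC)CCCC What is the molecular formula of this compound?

C6H12O2

Walk through each heavy atom and fill implicit hydrogens from standard valence (C 4, N 3, O 2, S 2, halogen 1):
  atom 1: O, bond orders sum to 2 (valence 2) → 0 H
  atom 2: C, bond orders sum to 4 (valence 4) → 0 H
  atom 3: O, bond orders sum to 2 (valence 2) → 0 H
  atom 4: C, bond orders sum to 1 (valence 4) → 3 H
  atom 5: C, bond orders sum to 2 (valence 4) → 2 H
  atom 6: C, bond orders sum to 2 (valence 4) → 2 H
  atom 7: C, bond orders sum to 2 (valence 4) → 2 H
  atom 8: C, bond orders sum to 1 (valence 4) → 3 H
Totals → C:6, H:12, O:2.
In Hill order: C6H12O2.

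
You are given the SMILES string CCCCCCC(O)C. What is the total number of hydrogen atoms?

18

Walk through each heavy atom and fill implicit hydrogens from standard valence (C 4, N 3, O 2, S 2, halogen 1):
  atom 1: C, bond orders sum to 1 (valence 4) → 3 H
  atom 2: C, bond orders sum to 2 (valence 4) → 2 H
  atom 3: C, bond orders sum to 2 (valence 4) → 2 H
  atom 4: C, bond orders sum to 2 (valence 4) → 2 H
  atom 5: C, bond orders sum to 2 (valence 4) → 2 H
  atom 6: C, bond orders sum to 2 (valence 4) → 2 H
  atom 7: C, bond orders sum to 3 (valence 4) → 1 H
  atom 8: O, bond orders sum to 1 (valence 2) → 1 H
  atom 9: C, bond orders sum to 1 (valence 4) → 3 H
Total hydrogens: 18.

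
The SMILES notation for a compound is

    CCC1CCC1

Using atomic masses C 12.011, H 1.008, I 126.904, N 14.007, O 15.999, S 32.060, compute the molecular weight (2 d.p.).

84.16 g/mol

First, the molecular formula is C6H12 (counting implicit H from valence).
  C: 6 × 12.011 = 72.066
  H: 12 × 1.008 = 12.096
Sum: 6×12.011 + 12×1.008 = 84.162 → 84.16 g/mol.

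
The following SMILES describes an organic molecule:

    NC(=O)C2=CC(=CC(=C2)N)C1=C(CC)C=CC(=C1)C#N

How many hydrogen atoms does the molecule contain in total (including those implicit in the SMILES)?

15

Walk through each heavy atom and fill implicit hydrogens from standard valence (C 4, N 3, O 2, S 2, halogen 1):
  atom 1: N, bond orders sum to 1 (valence 3) → 2 H
  atom 2: C, bond orders sum to 4 (valence 4) → 0 H
  atom 3: O, bond orders sum to 2 (valence 2) → 0 H
  atom 4: C, bond orders sum to 4 (valence 4) → 0 H
  atom 5: C, bond orders sum to 3 (valence 4) → 1 H
  atom 6: C, bond orders sum to 4 (valence 4) → 0 H
  atom 7: C, bond orders sum to 3 (valence 4) → 1 H
  atom 8: C, bond orders sum to 4 (valence 4) → 0 H
  atom 9: C, bond orders sum to 3 (valence 4) → 1 H
  atom 10: N, bond orders sum to 1 (valence 3) → 2 H
  atom 11: C, bond orders sum to 4 (valence 4) → 0 H
  atom 12: C, bond orders sum to 4 (valence 4) → 0 H
  atom 13: C, bond orders sum to 2 (valence 4) → 2 H
  atom 14: C, bond orders sum to 1 (valence 4) → 3 H
  atom 15: C, bond orders sum to 3 (valence 4) → 1 H
  atom 16: C, bond orders sum to 3 (valence 4) → 1 H
  atom 17: C, bond orders sum to 4 (valence 4) → 0 H
  atom 18: C, bond orders sum to 3 (valence 4) → 1 H
  atom 19: C, bond orders sum to 4 (valence 4) → 0 H
  atom 20: N, bond orders sum to 3 (valence 3) → 0 H
Total hydrogens: 15.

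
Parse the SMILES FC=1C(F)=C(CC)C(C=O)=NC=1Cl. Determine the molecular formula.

Walk through each heavy atom and fill implicit hydrogens from standard valence (C 4, N 3, O 2, S 2, halogen 1):
  atom 1: F (halogen, monovalent) → 0 H
  atom 2: C, bond orders sum to 4 (valence 4) → 0 H
  atom 3: C, bond orders sum to 4 (valence 4) → 0 H
  atom 4: F (halogen, monovalent) → 0 H
  atom 5: C, bond orders sum to 4 (valence 4) → 0 H
  atom 6: C, bond orders sum to 2 (valence 4) → 2 H
  atom 7: C, bond orders sum to 1 (valence 4) → 3 H
  atom 8: C, bond orders sum to 4 (valence 4) → 0 H
  atom 9: C, bond orders sum to 3 (valence 4) → 1 H
  atom 10: O, bond orders sum to 2 (valence 2) → 0 H
  atom 11: N, bond orders sum to 3 (valence 3) → 0 H
  atom 12: C, bond orders sum to 4 (valence 4) → 0 H
  atom 13: Cl (halogen, monovalent) → 0 H
Totals → C:8, H:6, Cl:1, F:2, N:1, O:1.
In Hill order: C8H6ClF2NO.

C8H6ClF2NO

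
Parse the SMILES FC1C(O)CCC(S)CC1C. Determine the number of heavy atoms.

Every atom symbol written in the SMILES (organic subset) is one heavy atom; implicit H are not written.
Heavy atoms by element → C:8, F:1, O:1, S:1.
Total: 11.

11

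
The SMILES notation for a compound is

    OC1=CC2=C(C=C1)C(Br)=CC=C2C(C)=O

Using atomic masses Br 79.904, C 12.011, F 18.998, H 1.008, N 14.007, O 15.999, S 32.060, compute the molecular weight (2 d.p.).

First, the molecular formula is C12H9BrO2 (counting implicit H from valence).
  Br: 1 × 79.904 = 79.904
  C: 12 × 12.011 = 144.132
  H: 9 × 1.008 = 9.072
  O: 2 × 15.999 = 31.998
Sum: 1×79.904 + 12×12.011 + 9×1.008 + 2×15.999 = 265.106 → 265.11 g/mol.

265.11 g/mol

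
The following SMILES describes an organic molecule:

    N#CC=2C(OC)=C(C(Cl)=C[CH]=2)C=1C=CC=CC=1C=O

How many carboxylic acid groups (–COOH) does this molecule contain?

0

Scan the SMILES for the carboxylic acid motif — none present.
Groups that are present: 1 aldehyde, 1 ether, 1 nitrile.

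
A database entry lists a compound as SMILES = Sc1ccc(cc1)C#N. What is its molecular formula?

Walk through each heavy atom and fill implicit hydrogens from standard valence (C 4, N 3, O 2, S 2, halogen 1); for lowercase aromatic atoms, an aromatic c carries 1 H when it has two neighbours and 0 H with three, and aromatic n carries 0 H:
  atom 1: S, bond orders sum to 1 (valence 2) → 1 H
  atom 2: aromatic c, 3 neighbours → 0 H
  atom 3: aromatic c, 2 neighbours → 1 H
  atom 4: aromatic c, 2 neighbours → 1 H
  atom 5: aromatic c, 3 neighbours → 0 H
  atom 6: aromatic c, 2 neighbours → 1 H
  atom 7: aromatic c, 2 neighbours → 1 H
  atom 8: C, bond orders sum to 4 (valence 4) → 0 H
  atom 9: N, bond orders sum to 3 (valence 3) → 0 H
Totals → C:7, H:5, N:1, S:1.

C7H5NS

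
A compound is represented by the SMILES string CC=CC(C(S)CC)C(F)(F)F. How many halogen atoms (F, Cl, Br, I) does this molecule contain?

Halogen atoms appear at heavy-atom positions 10, 11, 12 (3×F).
Other groups present: 1 alkene, 1 thiol.
Halogen count: 3.

3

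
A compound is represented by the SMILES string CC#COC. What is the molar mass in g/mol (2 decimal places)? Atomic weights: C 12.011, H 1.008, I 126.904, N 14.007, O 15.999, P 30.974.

First, the molecular formula is C4H6O (counting implicit H from valence).
  C: 4 × 12.011 = 48.044
  H: 6 × 1.008 = 6.048
  O: 1 × 15.999 = 15.999
Sum: 4×12.011 + 6×1.008 + 1×15.999 = 70.091 → 70.09 g/mol.

70.09 g/mol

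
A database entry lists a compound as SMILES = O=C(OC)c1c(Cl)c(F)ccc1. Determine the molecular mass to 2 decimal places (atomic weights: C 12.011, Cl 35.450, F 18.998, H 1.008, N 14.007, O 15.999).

188.58 g/mol

First, the molecular formula is C8H6ClFO2 (counting implicit H from valence).
  C: 8 × 12.011 = 96.088
  Cl: 1 × 35.450 = 35.450
  F: 1 × 18.998 = 18.998
  H: 6 × 1.008 = 6.048
  O: 2 × 15.999 = 31.998
Sum: 8×12.011 + 1×35.450 + 1×18.998 + 6×1.008 + 2×15.999 = 188.582 → 188.58 g/mol.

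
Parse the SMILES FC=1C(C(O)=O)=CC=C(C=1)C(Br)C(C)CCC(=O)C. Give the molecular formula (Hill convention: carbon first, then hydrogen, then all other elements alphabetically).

Walk through each heavy atom and fill implicit hydrogens from standard valence (C 4, N 3, O 2, S 2, halogen 1):
  atom 1: F (halogen, monovalent) → 0 H
  atom 2: C, bond orders sum to 4 (valence 4) → 0 H
  atom 3: C, bond orders sum to 4 (valence 4) → 0 H
  atom 4: C, bond orders sum to 4 (valence 4) → 0 H
  atom 5: O, bond orders sum to 1 (valence 2) → 1 H
  atom 6: O, bond orders sum to 2 (valence 2) → 0 H
  atom 7: C, bond orders sum to 3 (valence 4) → 1 H
  atom 8: C, bond orders sum to 3 (valence 4) → 1 H
  atom 9: C, bond orders sum to 4 (valence 4) → 0 H
  atom 10: C, bond orders sum to 3 (valence 4) → 1 H
  atom 11: C, bond orders sum to 3 (valence 4) → 1 H
  atom 12: Br (halogen, monovalent) → 0 H
  atom 13: C, bond orders sum to 3 (valence 4) → 1 H
  atom 14: C, bond orders sum to 1 (valence 4) → 3 H
  atom 15: C, bond orders sum to 2 (valence 4) → 2 H
  atom 16: C, bond orders sum to 2 (valence 4) → 2 H
  atom 17: C, bond orders sum to 4 (valence 4) → 0 H
  atom 18: O, bond orders sum to 2 (valence 2) → 0 H
  atom 19: C, bond orders sum to 1 (valence 4) → 3 H
Totals → C:14, H:16, Br:1, F:1, O:3.

C14H16BrFO3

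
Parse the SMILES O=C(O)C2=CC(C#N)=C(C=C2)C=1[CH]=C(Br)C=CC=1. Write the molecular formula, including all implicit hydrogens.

C14H8BrNO2

Walk through each heavy atom and fill implicit hydrogens from standard valence (C 4, N 3, O 2, S 2, halogen 1):
  atom 1: O, bond orders sum to 2 (valence 2) → 0 H
  atom 2: C, bond orders sum to 4 (valence 4) → 0 H
  atom 3: O, bond orders sum to 1 (valence 2) → 1 H
  atom 4: C, bond orders sum to 4 (valence 4) → 0 H
  atom 5: C, bond orders sum to 3 (valence 4) → 1 H
  atom 6: C, bond orders sum to 4 (valence 4) → 0 H
  atom 7: C, bond orders sum to 4 (valence 4) → 0 H
  atom 8: N, bond orders sum to 3 (valence 3) → 0 H
  atom 9: C, bond orders sum to 4 (valence 4) → 0 H
  atom 10: C, bond orders sum to 3 (valence 4) → 1 H
  atom 11: C, bond orders sum to 3 (valence 4) → 1 H
  atom 12: C, bond orders sum to 4 (valence 4) → 0 H
  atom 13: C with explicit H count 1
  atom 14: C, bond orders sum to 4 (valence 4) → 0 H
  atom 15: Br (halogen, monovalent) → 0 H
  atom 16: C, bond orders sum to 3 (valence 4) → 1 H
  atom 17: C, bond orders sum to 3 (valence 4) → 1 H
  atom 18: C, bond orders sum to 3 (valence 4) → 1 H
Totals → C:14, H:8, Br:1, N:1, O:2.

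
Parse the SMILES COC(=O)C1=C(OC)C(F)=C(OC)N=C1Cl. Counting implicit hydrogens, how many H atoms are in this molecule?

9

Walk through each heavy atom and fill implicit hydrogens from standard valence (C 4, N 3, O 2, S 2, halogen 1):
  atom 1: C, bond orders sum to 1 (valence 4) → 3 H
  atom 2: O, bond orders sum to 2 (valence 2) → 0 H
  atom 3: C, bond orders sum to 4 (valence 4) → 0 H
  atom 4: O, bond orders sum to 2 (valence 2) → 0 H
  atom 5: C, bond orders sum to 4 (valence 4) → 0 H
  atom 6: C, bond orders sum to 4 (valence 4) → 0 H
  atom 7: O, bond orders sum to 2 (valence 2) → 0 H
  atom 8: C, bond orders sum to 1 (valence 4) → 3 H
  atom 9: C, bond orders sum to 4 (valence 4) → 0 H
  atom 10: F (halogen, monovalent) → 0 H
  atom 11: C, bond orders sum to 4 (valence 4) → 0 H
  atom 12: O, bond orders sum to 2 (valence 2) → 0 H
  atom 13: C, bond orders sum to 1 (valence 4) → 3 H
  atom 14: N, bond orders sum to 3 (valence 3) → 0 H
  atom 15: C, bond orders sum to 4 (valence 4) → 0 H
  atom 16: Cl (halogen, monovalent) → 0 H
Total hydrogens: 9.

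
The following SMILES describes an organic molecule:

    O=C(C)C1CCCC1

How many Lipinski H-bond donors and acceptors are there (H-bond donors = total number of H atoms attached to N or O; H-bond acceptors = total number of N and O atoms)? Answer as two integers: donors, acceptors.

Donors: find every N or O and count the H atoms it carries.
  atom 1 (O): bond orders sum to 2 → 0 H
Lipinski HBD = 0.
Acceptors: N atoms = 0, O atoms = 1 → HBA = 1.

0, 1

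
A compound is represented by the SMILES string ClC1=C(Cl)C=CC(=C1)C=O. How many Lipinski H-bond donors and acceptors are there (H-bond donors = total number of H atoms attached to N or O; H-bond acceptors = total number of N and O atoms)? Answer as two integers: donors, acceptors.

0, 1

Donors: find every N or O and count the H atoms it carries.
  atom 10 (O): bond orders sum to 2 → 0 H
Lipinski HBD = 0.
Acceptors: N atoms = 0, O atoms = 1 → HBA = 1.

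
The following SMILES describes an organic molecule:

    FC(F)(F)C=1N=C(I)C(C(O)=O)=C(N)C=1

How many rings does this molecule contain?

1

In SMILES, each pair of matching ring-closure digits denotes one ring-closing bond; the number of such bonds equals the number of independent rings.
Ring-closure bonds here: 1.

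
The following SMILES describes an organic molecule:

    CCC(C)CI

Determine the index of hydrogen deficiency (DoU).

Molecular formula: C5H11I.
DoU = (2C + 2 + N − H − X) / 2, where X is the halogen count and O/S are ignored.
    = (2·5 + 2 + 0 − 11 − 1) / 2 = 0 / 2 = 0.

0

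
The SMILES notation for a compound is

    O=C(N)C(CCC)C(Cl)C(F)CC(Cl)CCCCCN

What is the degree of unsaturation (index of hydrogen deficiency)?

1

Degree of unsaturation = (number of rings) + (number of π bonds).
Ring closures in the SMILES: 0.
π bonds: 1 double bond (each 1 DoU) → 1 DoU from unsaturation.
Total DoU = 0 + 1 = 1.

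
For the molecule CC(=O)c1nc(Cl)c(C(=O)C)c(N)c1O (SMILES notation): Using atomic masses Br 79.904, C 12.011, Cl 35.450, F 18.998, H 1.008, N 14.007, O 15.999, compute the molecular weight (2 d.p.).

228.63 g/mol

First, the molecular formula is C9H9ClN2O3 (counting implicit H from valence).
  C: 9 × 12.011 = 108.099
  Cl: 1 × 35.450 = 35.450
  H: 9 × 1.008 = 9.072
  N: 2 × 14.007 = 28.014
  O: 3 × 15.999 = 47.997
Sum: 9×12.011 + 1×35.450 + 9×1.008 + 2×14.007 + 3×15.999 = 228.632 → 228.63 g/mol.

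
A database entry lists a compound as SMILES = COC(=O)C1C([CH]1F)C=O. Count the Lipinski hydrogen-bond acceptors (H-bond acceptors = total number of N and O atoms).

N atoms: 0; O atoms: 3.
Lipinski HBA = 0 + 3 = 3.

3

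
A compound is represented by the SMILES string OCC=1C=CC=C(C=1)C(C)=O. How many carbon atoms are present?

Count every carbon token in the SMILES (each C, including those in ring-closure positions and inside branches).
Carbon count: 9.

9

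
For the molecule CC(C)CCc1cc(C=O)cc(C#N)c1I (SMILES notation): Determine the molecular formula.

Walk through each heavy atom and fill implicit hydrogens from standard valence (C 4, N 3, O 2, S 2, halogen 1); for lowercase aromatic atoms, an aromatic c carries 1 H when it has two neighbours and 0 H with three, and aromatic n carries 0 H:
  atom 1: C, bond orders sum to 1 (valence 4) → 3 H
  atom 2: C, bond orders sum to 3 (valence 4) → 1 H
  atom 3: C, bond orders sum to 1 (valence 4) → 3 H
  atom 4: C, bond orders sum to 2 (valence 4) → 2 H
  atom 5: C, bond orders sum to 2 (valence 4) → 2 H
  atom 6: aromatic c, 3 neighbours → 0 H
  atom 7: aromatic c, 2 neighbours → 1 H
  atom 8: aromatic c, 3 neighbours → 0 H
  atom 9: C, bond orders sum to 3 (valence 4) → 1 H
  atom 10: O, bond orders sum to 2 (valence 2) → 0 H
  atom 11: aromatic c, 2 neighbours → 1 H
  atom 12: aromatic c, 3 neighbours → 0 H
  atom 13: C, bond orders sum to 4 (valence 4) → 0 H
  atom 14: N, bond orders sum to 3 (valence 3) → 0 H
  atom 15: aromatic c, 3 neighbours → 0 H
  atom 16: I (halogen, monovalent) → 0 H
Totals → C:13, H:14, I:1, N:1, O:1.
In Hill order: C13H14INO.

C13H14INO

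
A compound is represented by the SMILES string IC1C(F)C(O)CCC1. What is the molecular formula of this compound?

Walk through each heavy atom and fill implicit hydrogens from standard valence (C 4, N 3, O 2, S 2, halogen 1):
  atom 1: I (halogen, monovalent) → 0 H
  atom 2: C, bond orders sum to 3 (valence 4) → 1 H
  atom 3: C, bond orders sum to 3 (valence 4) → 1 H
  atom 4: F (halogen, monovalent) → 0 H
  atom 5: C, bond orders sum to 3 (valence 4) → 1 H
  atom 6: O, bond orders sum to 1 (valence 2) → 1 H
  atom 7: C, bond orders sum to 2 (valence 4) → 2 H
  atom 8: C, bond orders sum to 2 (valence 4) → 2 H
  atom 9: C, bond orders sum to 2 (valence 4) → 2 H
Totals → C:6, H:10, F:1, I:1, O:1.
In Hill order: C6H10FIO.

C6H10FIO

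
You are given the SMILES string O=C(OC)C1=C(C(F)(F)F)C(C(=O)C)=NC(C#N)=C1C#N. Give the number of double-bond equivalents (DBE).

10

Molecular formula: C12H6F3N3O3.
DoU = (2C + 2 + N − H − X) / 2, where X is the halogen count and O/S are ignored.
    = (2·12 + 2 + 3 − 6 − 3) / 2 = 20 / 2 = 10.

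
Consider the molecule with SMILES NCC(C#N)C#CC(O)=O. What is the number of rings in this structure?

0

In SMILES, each pair of matching ring-closure digits denotes one ring-closing bond; the number of such bonds equals the number of independent rings.
Ring-closure bonds here: 0.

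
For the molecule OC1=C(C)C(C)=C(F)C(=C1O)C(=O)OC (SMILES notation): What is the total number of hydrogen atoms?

11

Walk through each heavy atom and fill implicit hydrogens from standard valence (C 4, N 3, O 2, S 2, halogen 1):
  atom 1: O, bond orders sum to 1 (valence 2) → 1 H
  atom 2: C, bond orders sum to 4 (valence 4) → 0 H
  atom 3: C, bond orders sum to 4 (valence 4) → 0 H
  atom 4: C, bond orders sum to 1 (valence 4) → 3 H
  atom 5: C, bond orders sum to 4 (valence 4) → 0 H
  atom 6: C, bond orders sum to 1 (valence 4) → 3 H
  atom 7: C, bond orders sum to 4 (valence 4) → 0 H
  atom 8: F (halogen, monovalent) → 0 H
  atom 9: C, bond orders sum to 4 (valence 4) → 0 H
  atom 10: C, bond orders sum to 4 (valence 4) → 0 H
  atom 11: O, bond orders sum to 1 (valence 2) → 1 H
  atom 12: C, bond orders sum to 4 (valence 4) → 0 H
  atom 13: O, bond orders sum to 2 (valence 2) → 0 H
  atom 14: O, bond orders sum to 2 (valence 2) → 0 H
  atom 15: C, bond orders sum to 1 (valence 4) → 3 H
Total hydrogens: 11.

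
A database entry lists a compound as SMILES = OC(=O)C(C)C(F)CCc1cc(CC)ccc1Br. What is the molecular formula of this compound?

C14H18BrFO2

Walk through each heavy atom and fill implicit hydrogens from standard valence (C 4, N 3, O 2, S 2, halogen 1); for lowercase aromatic atoms, an aromatic c carries 1 H when it has two neighbours and 0 H with three, and aromatic n carries 0 H:
  atom 1: O, bond orders sum to 1 (valence 2) → 1 H
  atom 2: C, bond orders sum to 4 (valence 4) → 0 H
  atom 3: O, bond orders sum to 2 (valence 2) → 0 H
  atom 4: C, bond orders sum to 3 (valence 4) → 1 H
  atom 5: C, bond orders sum to 1 (valence 4) → 3 H
  atom 6: C, bond orders sum to 3 (valence 4) → 1 H
  atom 7: F (halogen, monovalent) → 0 H
  atom 8: C, bond orders sum to 2 (valence 4) → 2 H
  atom 9: C, bond orders sum to 2 (valence 4) → 2 H
  atom 10: aromatic c, 3 neighbours → 0 H
  atom 11: aromatic c, 2 neighbours → 1 H
  atom 12: aromatic c, 3 neighbours → 0 H
  atom 13: C, bond orders sum to 2 (valence 4) → 2 H
  atom 14: C, bond orders sum to 1 (valence 4) → 3 H
  atom 15: aromatic c, 2 neighbours → 1 H
  atom 16: aromatic c, 2 neighbours → 1 H
  atom 17: aromatic c, 3 neighbours → 0 H
  atom 18: Br (halogen, monovalent) → 0 H
Totals → C:14, H:18, Br:1, F:1, O:2.
In Hill order: C14H18BrFO2.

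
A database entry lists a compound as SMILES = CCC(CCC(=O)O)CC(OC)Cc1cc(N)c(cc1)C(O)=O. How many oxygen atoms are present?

5

Scan the SMILES for O atoms (remember two-letter symbols like Cl and Br are single atoms).
Oxygen count: 5.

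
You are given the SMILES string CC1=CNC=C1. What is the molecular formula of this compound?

Walk through each heavy atom and fill implicit hydrogens from standard valence (C 4, N 3, O 2, S 2, halogen 1):
  atom 1: C, bond orders sum to 1 (valence 4) → 3 H
  atom 2: C, bond orders sum to 4 (valence 4) → 0 H
  atom 3: C, bond orders sum to 3 (valence 4) → 1 H
  atom 4: N, bond orders sum to 2 (valence 3) → 1 H
  atom 5: C, bond orders sum to 3 (valence 4) → 1 H
  atom 6: C, bond orders sum to 3 (valence 4) → 1 H
Totals → C:5, H:7, N:1.

C5H7N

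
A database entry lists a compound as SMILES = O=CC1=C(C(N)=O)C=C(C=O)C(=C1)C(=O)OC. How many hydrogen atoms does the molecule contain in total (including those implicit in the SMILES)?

9

Walk through each heavy atom and fill implicit hydrogens from standard valence (C 4, N 3, O 2, S 2, halogen 1):
  atom 1: O, bond orders sum to 2 (valence 2) → 0 H
  atom 2: C, bond orders sum to 3 (valence 4) → 1 H
  atom 3: C, bond orders sum to 4 (valence 4) → 0 H
  atom 4: C, bond orders sum to 4 (valence 4) → 0 H
  atom 5: C, bond orders sum to 4 (valence 4) → 0 H
  atom 6: N, bond orders sum to 1 (valence 3) → 2 H
  atom 7: O, bond orders sum to 2 (valence 2) → 0 H
  atom 8: C, bond orders sum to 3 (valence 4) → 1 H
  atom 9: C, bond orders sum to 4 (valence 4) → 0 H
  atom 10: C, bond orders sum to 3 (valence 4) → 1 H
  atom 11: O, bond orders sum to 2 (valence 2) → 0 H
  atom 12: C, bond orders sum to 4 (valence 4) → 0 H
  atom 13: C, bond orders sum to 3 (valence 4) → 1 H
  atom 14: C, bond orders sum to 4 (valence 4) → 0 H
  atom 15: O, bond orders sum to 2 (valence 2) → 0 H
  atom 16: O, bond orders sum to 2 (valence 2) → 0 H
  atom 17: C, bond orders sum to 1 (valence 4) → 3 H
Total hydrogens: 9.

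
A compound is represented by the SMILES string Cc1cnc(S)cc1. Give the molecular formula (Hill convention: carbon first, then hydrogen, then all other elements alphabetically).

C6H7NS

Walk through each heavy atom and fill implicit hydrogens from standard valence (C 4, N 3, O 2, S 2, halogen 1); for lowercase aromatic atoms, an aromatic c carries 1 H when it has two neighbours and 0 H with three, and aromatic n carries 0 H:
  atom 1: C, bond orders sum to 1 (valence 4) → 3 H
  atom 2: aromatic c, 3 neighbours → 0 H
  atom 3: aromatic c, 2 neighbours → 1 H
  atom 4: aromatic n, 2 neighbours → 0 H
  atom 5: aromatic c, 3 neighbours → 0 H
  atom 6: S, bond orders sum to 1 (valence 2) → 1 H
  atom 7: aromatic c, 2 neighbours → 1 H
  atom 8: aromatic c, 2 neighbours → 1 H
Totals → C:6, H:7, N:1, S:1.
In Hill order: C6H7NS.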